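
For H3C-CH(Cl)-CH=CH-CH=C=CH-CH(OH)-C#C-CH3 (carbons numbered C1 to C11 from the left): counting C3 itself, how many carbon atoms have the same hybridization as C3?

C3 is sp2 (one π bond).
C1: sp3
C2: sp3
C3: sp2 ✓
C4: sp2 ✓
C5: sp2 ✓
C6: sp
C7: sp2 ✓
C8: sp3
C9: sp
C10: sp
C11: sp3
4 carbons are sp2.

4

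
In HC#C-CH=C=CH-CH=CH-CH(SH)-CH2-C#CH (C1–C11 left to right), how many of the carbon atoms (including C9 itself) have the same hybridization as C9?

2

C9 is sp3 (only σ bonds).
C1: sp
C2: sp
C3: sp2
C4: sp
C5: sp2
C6: sp2
C7: sp2
C8: sp3 ✓
C9: sp3 ✓
C10: sp
C11: sp
2 carbons are sp3.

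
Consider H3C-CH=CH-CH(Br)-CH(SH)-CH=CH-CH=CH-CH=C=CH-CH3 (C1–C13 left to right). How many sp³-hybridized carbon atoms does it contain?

C1: sp3 ✓
C2: sp2
C3: sp2
C4: sp3 ✓
C5: sp3 ✓
C6: sp2
C7: sp2
C8: sp2
C9: sp2
C10: sp2
C11: sp
C12: sp2
C13: sp3 ✓
C1, C4, C5, C13 → 4 sp3 carbons.

4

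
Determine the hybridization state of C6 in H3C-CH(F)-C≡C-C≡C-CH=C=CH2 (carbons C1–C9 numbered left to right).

C6 — 2 σ bonds, plus two π bonds. Steric number 2, so sp.

sp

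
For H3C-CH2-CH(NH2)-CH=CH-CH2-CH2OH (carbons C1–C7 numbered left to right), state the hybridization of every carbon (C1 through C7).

C1 sp3, C2 sp3, C3 sp3, C4 sp2, C5 sp2, C6 sp3, C7 sp3

C1 (4 σ bonds) has steric number 4: sp3.
C2 carries 4 σ bonds, giving a steric number of 4, so it is sp3.
C3 is sp3: 4 σ bonds, 4 electron-density regions.
C4 is sp2: 3 σ bonds, plus one π bond, 3 electron-density regions.
C5 has 3 σ bonds, plus one π bond: steric number 3 → sp2.
C6 has 4 σ bonds: steric number 4 → sp3.
C7 — 4 σ bonds. Steric number 4, so sp3.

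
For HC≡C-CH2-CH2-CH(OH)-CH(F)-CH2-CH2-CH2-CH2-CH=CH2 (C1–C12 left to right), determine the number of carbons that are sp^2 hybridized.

2

C1: sp
C2: sp
C3: sp3
C4: sp3
C5: sp3
C6: sp3
C7: sp3
C8: sp3
C9: sp3
C10: sp3
C11: sp2 ✓
C12: sp2 ✓
C11, C12 → 2 sp2 carbons.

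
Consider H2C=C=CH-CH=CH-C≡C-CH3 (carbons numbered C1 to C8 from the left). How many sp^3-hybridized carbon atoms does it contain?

1

C1: sp2
C2: sp
C3: sp2
C4: sp2
C5: sp2
C6: sp
C7: sp
C8: sp3 ✓
C8 → 1 sp3 carbon.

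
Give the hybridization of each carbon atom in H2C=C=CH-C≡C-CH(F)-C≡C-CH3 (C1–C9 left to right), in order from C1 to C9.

C1 sp2, C2 sp, C3 sp2, C4 sp, C5 sp, C6 sp3, C7 sp, C8 sp, C9 sp3

C1 carries 3 σ bonds, plus one π bond, giving a steric number of 3, so it is sp2.
C2 carries 2 σ bonds, plus two π bonds, giving a steric number of 2, so it is sp.
C3 — 3 σ bonds, plus one π bond. Steric number 3, so sp2.
C4: 2 σ bonds, plus two π bonds; 2 regions of electron density → sp.
C5: 2 σ bonds, plus two π bonds; 2 regions of electron density → sp.
C6 has 4 σ bonds: steric number 4 → sp3.
C7 (2 σ bonds, plus two π bonds) has steric number 2: sp.
C8 carries 2 σ bonds, plus two π bonds, giving a steric number of 2, so it is sp.
C9: 4 σ bonds; 4 regions of electron density → sp3.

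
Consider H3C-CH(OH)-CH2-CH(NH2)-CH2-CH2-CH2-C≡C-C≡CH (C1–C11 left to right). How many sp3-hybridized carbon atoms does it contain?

7

C1: sp3 ✓
C2: sp3 ✓
C3: sp3 ✓
C4: sp3 ✓
C5: sp3 ✓
C6: sp3 ✓
C7: sp3 ✓
C8: sp
C9: sp
C10: sp
C11: sp
C1, C2, C3, C4, C5, C6, C7 → 7 sp3 carbons.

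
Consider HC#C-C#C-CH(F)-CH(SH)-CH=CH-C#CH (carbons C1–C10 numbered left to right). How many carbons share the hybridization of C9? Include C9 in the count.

6

C9 is sp (two π bonds).
C1: sp ✓
C2: sp ✓
C3: sp ✓
C4: sp ✓
C5: sp3
C6: sp3
C7: sp2
C8: sp2
C9: sp ✓
C10: sp ✓
6 carbons are sp.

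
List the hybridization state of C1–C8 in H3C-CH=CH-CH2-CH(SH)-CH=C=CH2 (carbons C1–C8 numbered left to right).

C1 sp3, C2 sp2, C3 sp2, C4 sp3, C5 sp3, C6 sp2, C7 sp, C8 sp2

C1: 4 σ bonds — 4 electron domains, sp3.
C2 carries 3 σ bonds, plus one π bond, giving a steric number of 3, so it is sp2.
C3: 3 σ bonds, plus one π bond; 3 regions of electron density → sp2.
C4: 4 σ bonds — 4 electron domains, sp3.
C5 is sp3: 4 σ bonds, 4 electron-density regions.
C6: 3 σ bonds, plus one π bond — 3 electron domains, sp2.
C7: 2 σ bonds, plus two π bonds — 2 electron domains, sp.
C8 has 3 σ bonds, plus one π bond: steric number 3 → sp2.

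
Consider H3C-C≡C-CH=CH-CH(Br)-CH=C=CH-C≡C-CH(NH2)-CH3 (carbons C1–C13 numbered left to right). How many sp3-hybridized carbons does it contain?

4

C1: sp3 ✓
C2: sp
C3: sp
C4: sp2
C5: sp2
C6: sp3 ✓
C7: sp2
C8: sp
C9: sp2
C10: sp
C11: sp
C12: sp3 ✓
C13: sp3 ✓
C1, C6, C12, C13 → 4 sp3 carbons.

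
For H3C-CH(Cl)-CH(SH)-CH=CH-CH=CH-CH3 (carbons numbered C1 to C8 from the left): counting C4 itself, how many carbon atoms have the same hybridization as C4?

C4 is sp2 (one π bond).
C1: sp3
C2: sp3
C3: sp3
C4: sp2 ✓
C5: sp2 ✓
C6: sp2 ✓
C7: sp2 ✓
C8: sp3
4 carbons are sp2.

4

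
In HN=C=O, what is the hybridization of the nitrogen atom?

sp²

The nitrogen atom has 2 σ bonds and 1 lone pair, plus one π bond: steric number 3 → sp2.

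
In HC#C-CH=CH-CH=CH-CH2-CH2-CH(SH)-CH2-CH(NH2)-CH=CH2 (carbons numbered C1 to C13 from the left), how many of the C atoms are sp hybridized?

C1: sp ✓
C2: sp ✓
C3: sp2
C4: sp2
C5: sp2
C6: sp2
C7: sp3
C8: sp3
C9: sp3
C10: sp3
C11: sp3
C12: sp2
C13: sp2
C1, C2 → 2 sp carbons.

2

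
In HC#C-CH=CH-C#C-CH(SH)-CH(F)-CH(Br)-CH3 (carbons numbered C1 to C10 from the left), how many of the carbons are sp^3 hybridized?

4

C1: sp
C2: sp
C3: sp2
C4: sp2
C5: sp
C6: sp
C7: sp3 ✓
C8: sp3 ✓
C9: sp3 ✓
C10: sp3 ✓
C7, C8, C9, C10 → 4 sp3 carbons.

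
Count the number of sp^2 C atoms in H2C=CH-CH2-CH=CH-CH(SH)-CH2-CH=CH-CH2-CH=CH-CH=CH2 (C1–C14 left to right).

10

C1: sp2 ✓
C2: sp2 ✓
C3: sp3
C4: sp2 ✓
C5: sp2 ✓
C6: sp3
C7: sp3
C8: sp2 ✓
C9: sp2 ✓
C10: sp3
C11: sp2 ✓
C12: sp2 ✓
C13: sp2 ✓
C14: sp2 ✓
C1, C2, C4, C5, C8, C9, C11, C12, C13, C14 → 10 sp2 carbons.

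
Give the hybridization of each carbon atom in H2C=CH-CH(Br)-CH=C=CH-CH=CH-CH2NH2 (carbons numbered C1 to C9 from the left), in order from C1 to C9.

C1 — 3 σ bonds, plus one π bond. Steric number 3, so sp2.
C2: 3 σ bonds, plus one π bond — 3 electron domains, sp2.
C3 carries 4 σ bonds, giving a steric number of 4, so it is sp3.
C4 (3 σ bonds, plus one π bond) has steric number 3: sp2.
C5 carries 2 σ bonds, plus two π bonds, giving a steric number of 2, so it is sp.
C6: 3 σ bonds, plus one π bond; 3 regions of electron density → sp2.
C7 has 3 σ bonds, plus one π bond: steric number 3 → sp2.
C8 (3 σ bonds, plus one π bond) has steric number 3: sp2.
C9 (4 σ bonds) has steric number 4: sp3.

C1 sp2, C2 sp2, C3 sp3, C4 sp2, C5 sp, C6 sp2, C7 sp2, C8 sp2, C9 sp3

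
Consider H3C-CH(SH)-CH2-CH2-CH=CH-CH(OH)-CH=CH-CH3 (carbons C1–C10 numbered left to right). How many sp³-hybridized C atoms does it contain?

6

C1: sp3 ✓
C2: sp3 ✓
C3: sp3 ✓
C4: sp3 ✓
C5: sp2
C6: sp2
C7: sp3 ✓
C8: sp2
C9: sp2
C10: sp3 ✓
C1, C2, C3, C4, C7, C10 → 6 sp3 carbons.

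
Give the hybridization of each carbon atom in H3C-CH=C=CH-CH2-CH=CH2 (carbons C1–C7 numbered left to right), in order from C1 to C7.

C1 sp3, C2 sp2, C3 sp, C4 sp2, C5 sp3, C6 sp2, C7 sp2

C1 — 4 σ bonds. Steric number 4, so sp3.
C2: 3 σ bonds, plus one π bond — 3 electron domains, sp2.
C3 — 2 σ bonds, plus two π bonds. Steric number 2, so sp.
C4 has 3 σ bonds, plus one π bond: steric number 3 → sp2.
C5 — 4 σ bonds. Steric number 4, so sp3.
C6 — 3 σ bonds, plus one π bond. Steric number 3, so sp2.
C7 — 3 σ bonds, plus one π bond. Steric number 3, so sp2.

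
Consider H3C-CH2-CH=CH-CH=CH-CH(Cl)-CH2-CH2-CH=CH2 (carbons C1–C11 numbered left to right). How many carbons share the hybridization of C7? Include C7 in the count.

C7 is sp3 (only σ bonds).
C1: sp3 ✓
C2: sp3 ✓
C3: sp2
C4: sp2
C5: sp2
C6: sp2
C7: sp3 ✓
C8: sp3 ✓
C9: sp3 ✓
C10: sp2
C11: sp2
5 carbons are sp3.

5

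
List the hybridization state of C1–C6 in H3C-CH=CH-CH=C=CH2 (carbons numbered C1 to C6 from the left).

C1 sp3, C2 sp2, C3 sp2, C4 sp2, C5 sp, C6 sp2

C1 has 4 σ bonds: steric number 4 → sp3.
C2 (3 σ bonds, plus one π bond) has steric number 3: sp2.
C3 is sp2: 3 σ bonds, plus one π bond, 3 electron-density regions.
C4 (3 σ bonds, plus one π bond) has steric number 3: sp2.
C5 carries 2 σ bonds, plus two π bonds, giving a steric number of 2, so it is sp.
C6 (3 σ bonds, plus one π bond) has steric number 3: sp2.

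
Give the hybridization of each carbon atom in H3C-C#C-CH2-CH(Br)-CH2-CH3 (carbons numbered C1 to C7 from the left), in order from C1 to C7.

C1 sp3, C2 sp, C3 sp, C4 sp3, C5 sp3, C6 sp3, C7 sp3

C1 carries 4 σ bonds, giving a steric number of 4, so it is sp3.
C2: 2 σ bonds, plus two π bonds — 2 electron domains, sp.
C3 (2 σ bonds, plus two π bonds) has steric number 2: sp.
C4 has 4 σ bonds: steric number 4 → sp3.
C5 is sp3: 4 σ bonds, 4 electron-density regions.
C6 carries 4 σ bonds, giving a steric number of 4, so it is sp3.
C7: 4 σ bonds; 4 regions of electron density → sp3.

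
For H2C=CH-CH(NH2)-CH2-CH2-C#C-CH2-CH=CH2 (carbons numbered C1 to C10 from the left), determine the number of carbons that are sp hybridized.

C1: sp2
C2: sp2
C3: sp3
C4: sp3
C5: sp3
C6: sp ✓
C7: sp ✓
C8: sp3
C9: sp2
C10: sp2
C6, C7 → 2 sp carbons.

2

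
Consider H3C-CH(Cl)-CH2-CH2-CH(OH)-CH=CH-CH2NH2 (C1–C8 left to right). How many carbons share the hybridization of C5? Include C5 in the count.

C5 is sp3 (only σ bonds).
C1: sp3 ✓
C2: sp3 ✓
C3: sp3 ✓
C4: sp3 ✓
C5: sp3 ✓
C6: sp2
C7: sp2
C8: sp3 ✓
6 carbons are sp3.

6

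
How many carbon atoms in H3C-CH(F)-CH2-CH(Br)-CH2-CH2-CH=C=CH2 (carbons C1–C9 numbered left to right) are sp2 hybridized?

2

C1: sp3
C2: sp3
C3: sp3
C4: sp3
C5: sp3
C6: sp3
C7: sp2 ✓
C8: sp
C9: sp2 ✓
C7, C9 → 2 sp2 carbons.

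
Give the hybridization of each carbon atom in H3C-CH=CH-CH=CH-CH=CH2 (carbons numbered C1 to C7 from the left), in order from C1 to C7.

C1 sp3, C2 sp2, C3 sp2, C4 sp2, C5 sp2, C6 sp2, C7 sp2

C1 is sp3: 4 σ bonds, 4 electron-density regions.
C2 — 3 σ bonds, plus one π bond. Steric number 3, so sp2.
C3: 3 σ bonds, plus one π bond — 3 electron domains, sp2.
C4: 3 σ bonds, plus one π bond; 3 regions of electron density → sp2.
C5 is sp2: 3 σ bonds, plus one π bond, 3 electron-density regions.
C6: 3 σ bonds, plus one π bond — 3 electron domains, sp2.
C7 (3 σ bonds, plus one π bond) has steric number 3: sp2.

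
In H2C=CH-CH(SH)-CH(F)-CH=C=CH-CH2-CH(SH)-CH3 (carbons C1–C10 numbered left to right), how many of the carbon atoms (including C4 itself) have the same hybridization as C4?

C4 is sp3 (only σ bonds).
C1: sp2
C2: sp2
C3: sp3 ✓
C4: sp3 ✓
C5: sp2
C6: sp
C7: sp2
C8: sp3 ✓
C9: sp3 ✓
C10: sp3 ✓
5 carbons are sp3.

5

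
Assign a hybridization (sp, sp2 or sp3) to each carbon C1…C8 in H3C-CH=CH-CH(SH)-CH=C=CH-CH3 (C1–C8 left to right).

C1 sp3, C2 sp2, C3 sp2, C4 sp3, C5 sp2, C6 sp, C7 sp2, C8 sp3

C1 carries 4 σ bonds, giving a steric number of 4, so it is sp3.
C2 carries 3 σ bonds, plus one π bond, giving a steric number of 3, so it is sp2.
C3 has 3 σ bonds, plus one π bond: steric number 3 → sp2.
C4: 4 σ bonds; 4 regions of electron density → sp3.
C5: 3 σ bonds, plus one π bond; 3 regions of electron density → sp2.
C6: 2 σ bonds, plus two π bonds; 2 regions of electron density → sp.
C7 carries 3 σ bonds, plus one π bond, giving a steric number of 3, so it is sp2.
C8 (4 σ bonds) has steric number 4: sp3.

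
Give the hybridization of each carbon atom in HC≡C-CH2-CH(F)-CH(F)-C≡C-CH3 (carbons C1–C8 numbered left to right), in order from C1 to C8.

C1 has 2 σ bonds, plus two π bonds: steric number 2 → sp.
C2 (2 σ bonds, plus two π bonds) has steric number 2: sp.
C3 is sp3: 4 σ bonds, 4 electron-density regions.
C4 (4 σ bonds) has steric number 4: sp3.
C5 is sp3: 4 σ bonds, 4 electron-density regions.
C6: 2 σ bonds, plus two π bonds — 2 electron domains, sp.
C7 (2 σ bonds, plus two π bonds) has steric number 2: sp.
C8: 4 σ bonds; 4 regions of electron density → sp3.

C1 sp, C2 sp, C3 sp3, C4 sp3, C5 sp3, C6 sp, C7 sp, C8 sp3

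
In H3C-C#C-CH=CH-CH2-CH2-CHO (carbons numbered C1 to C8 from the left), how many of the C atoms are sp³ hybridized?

3

C1: sp3 ✓
C2: sp
C3: sp
C4: sp2
C5: sp2
C6: sp3 ✓
C7: sp3 ✓
C8: sp2
C1, C6, C7 → 3 sp3 carbons.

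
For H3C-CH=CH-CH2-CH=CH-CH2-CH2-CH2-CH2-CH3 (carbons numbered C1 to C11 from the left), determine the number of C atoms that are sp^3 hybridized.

7

C1: sp3 ✓
C2: sp2
C3: sp2
C4: sp3 ✓
C5: sp2
C6: sp2
C7: sp3 ✓
C8: sp3 ✓
C9: sp3 ✓
C10: sp3 ✓
C11: sp3 ✓
C1, C4, C7, C8, C9, C10, C11 → 7 sp3 carbons.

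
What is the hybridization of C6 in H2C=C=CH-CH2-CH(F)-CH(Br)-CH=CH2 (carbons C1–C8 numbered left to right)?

sp^3

C6 — 4 σ bonds. Steric number 4, so sp3.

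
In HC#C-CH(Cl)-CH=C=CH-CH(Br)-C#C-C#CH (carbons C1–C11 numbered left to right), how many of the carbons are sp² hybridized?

2

C1: sp
C2: sp
C3: sp3
C4: sp2 ✓
C5: sp
C6: sp2 ✓
C7: sp3
C8: sp
C9: sp
C10: sp
C11: sp
C4, C6 → 2 sp2 carbons.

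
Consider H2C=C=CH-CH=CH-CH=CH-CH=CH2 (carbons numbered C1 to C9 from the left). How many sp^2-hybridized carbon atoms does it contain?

C1: sp2 ✓
C2: sp
C3: sp2 ✓
C4: sp2 ✓
C5: sp2 ✓
C6: sp2 ✓
C7: sp2 ✓
C8: sp2 ✓
C9: sp2 ✓
C1, C3, C4, C5, C6, C7, C8, C9 → 8 sp2 carbons.

8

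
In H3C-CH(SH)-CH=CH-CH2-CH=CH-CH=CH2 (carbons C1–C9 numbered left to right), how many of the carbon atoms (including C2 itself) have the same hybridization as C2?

3

C2 is sp3 (only σ bonds).
C1: sp3 ✓
C2: sp3 ✓
C3: sp2
C4: sp2
C5: sp3 ✓
C6: sp2
C7: sp2
C8: sp2
C9: sp2
3 carbons are sp3.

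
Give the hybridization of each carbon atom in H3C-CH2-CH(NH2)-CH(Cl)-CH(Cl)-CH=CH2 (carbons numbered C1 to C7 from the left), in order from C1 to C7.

C1: 4 σ bonds; 4 regions of electron density → sp3.
C2: 4 σ bonds; 4 regions of electron density → sp3.
C3 — 4 σ bonds. Steric number 4, so sp3.
C4: 4 σ bonds; 4 regions of electron density → sp3.
C5 carries 4 σ bonds, giving a steric number of 4, so it is sp3.
C6 (3 σ bonds, plus one π bond) has steric number 3: sp2.
C7: 3 σ bonds, plus one π bond; 3 regions of electron density → sp2.

C1 sp3, C2 sp3, C3 sp3, C4 sp3, C5 sp3, C6 sp2, C7 sp2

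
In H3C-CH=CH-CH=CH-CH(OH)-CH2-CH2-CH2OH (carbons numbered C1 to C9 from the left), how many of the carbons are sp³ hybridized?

C1: sp3 ✓
C2: sp2
C3: sp2
C4: sp2
C5: sp2
C6: sp3 ✓
C7: sp3 ✓
C8: sp3 ✓
C9: sp3 ✓
C1, C6, C7, C8, C9 → 5 sp3 carbons.

5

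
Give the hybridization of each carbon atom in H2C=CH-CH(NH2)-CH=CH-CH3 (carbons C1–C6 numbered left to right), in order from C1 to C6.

C1 sp2, C2 sp2, C3 sp3, C4 sp2, C5 sp2, C6 sp3

C1 (3 σ bonds, plus one π bond) has steric number 3: sp2.
C2: 3 σ bonds, plus one π bond; 3 regions of electron density → sp2.
C3 carries 4 σ bonds, giving a steric number of 4, so it is sp3.
C4 has 3 σ bonds, plus one π bond: steric number 3 → sp2.
C5 carries 3 σ bonds, plus one π bond, giving a steric number of 3, so it is sp2.
C6 — 4 σ bonds. Steric number 4, so sp3.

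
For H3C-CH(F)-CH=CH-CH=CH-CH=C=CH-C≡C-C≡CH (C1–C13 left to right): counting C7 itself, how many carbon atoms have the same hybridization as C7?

C7 is sp2 (one π bond).
C1: sp3
C2: sp3
C3: sp2 ✓
C4: sp2 ✓
C5: sp2 ✓
C6: sp2 ✓
C7: sp2 ✓
C8: sp
C9: sp2 ✓
C10: sp
C11: sp
C12: sp
C13: sp
6 carbons are sp2.

6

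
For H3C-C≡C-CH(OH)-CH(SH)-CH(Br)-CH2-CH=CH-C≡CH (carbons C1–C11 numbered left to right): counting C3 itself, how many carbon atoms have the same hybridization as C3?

C3 is sp (two π bonds).
C1: sp3
C2: sp ✓
C3: sp ✓
C4: sp3
C5: sp3
C6: sp3
C7: sp3
C8: sp2
C9: sp2
C10: sp ✓
C11: sp ✓
4 carbons are sp.

4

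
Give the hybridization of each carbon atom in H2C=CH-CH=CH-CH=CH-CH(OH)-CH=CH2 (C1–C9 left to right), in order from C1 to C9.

C1 sp2, C2 sp2, C3 sp2, C4 sp2, C5 sp2, C6 sp2, C7 sp3, C8 sp2, C9 sp2

C1 has 3 σ bonds, plus one π bond: steric number 3 → sp2.
C2: 3 σ bonds, plus one π bond; 3 regions of electron density → sp2.
C3 — 3 σ bonds, plus one π bond. Steric number 3, so sp2.
C4 — 3 σ bonds, plus one π bond. Steric number 3, so sp2.
C5 is sp2: 3 σ bonds, plus one π bond, 3 electron-density regions.
C6 — 3 σ bonds, plus one π bond. Steric number 3, so sp2.
C7 has 4 σ bonds: steric number 4 → sp3.
C8 is sp2: 3 σ bonds, plus one π bond, 3 electron-density regions.
C9 is sp2: 3 σ bonds, plus one π bond, 3 electron-density regions.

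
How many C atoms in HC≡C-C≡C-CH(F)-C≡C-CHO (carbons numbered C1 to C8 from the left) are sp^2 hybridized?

1

C1: sp
C2: sp
C3: sp
C4: sp
C5: sp3
C6: sp
C7: sp
C8: sp2 ✓
C8 → 1 sp2 carbon.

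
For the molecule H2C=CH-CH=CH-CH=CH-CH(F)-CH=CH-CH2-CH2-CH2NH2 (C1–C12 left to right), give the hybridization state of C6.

sp^2

C6 — 3 σ bonds, plus one π bond. Steric number 3, so sp2.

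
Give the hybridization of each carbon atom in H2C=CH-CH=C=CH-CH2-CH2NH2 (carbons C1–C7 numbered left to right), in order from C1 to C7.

C1 (3 σ bonds, plus one π bond) has steric number 3: sp2.
C2 — 3 σ bonds, plus one π bond. Steric number 3, so sp2.
C3 carries 3 σ bonds, plus one π bond, giving a steric number of 3, so it is sp2.
C4: 2 σ bonds, plus two π bonds — 2 electron domains, sp.
C5: 3 σ bonds, plus one π bond — 3 electron domains, sp2.
C6 has 4 σ bonds: steric number 4 → sp3.
C7 has 4 σ bonds: steric number 4 → sp3.

C1 sp2, C2 sp2, C3 sp2, C4 sp, C5 sp2, C6 sp3, C7 sp3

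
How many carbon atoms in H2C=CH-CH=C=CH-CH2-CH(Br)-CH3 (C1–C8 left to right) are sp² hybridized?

4

C1: sp2 ✓
C2: sp2 ✓
C3: sp2 ✓
C4: sp
C5: sp2 ✓
C6: sp3
C7: sp3
C8: sp3
C1, C2, C3, C5 → 4 sp2 carbons.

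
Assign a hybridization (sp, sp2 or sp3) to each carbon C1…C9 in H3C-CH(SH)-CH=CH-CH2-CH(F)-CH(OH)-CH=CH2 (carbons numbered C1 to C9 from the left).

C1 is sp3: 4 σ bonds, 4 electron-density regions.
C2 (4 σ bonds) has steric number 4: sp3.
C3 has 3 σ bonds, plus one π bond: steric number 3 → sp2.
C4: 3 σ bonds, plus one π bond; 3 regions of electron density → sp2.
C5 — 4 σ bonds. Steric number 4, so sp3.
C6 is sp3: 4 σ bonds, 4 electron-density regions.
C7 — 4 σ bonds. Steric number 4, so sp3.
C8: 3 σ bonds, plus one π bond — 3 electron domains, sp2.
C9 carries 3 σ bonds, plus one π bond, giving a steric number of 3, so it is sp2.

C1 sp3, C2 sp3, C3 sp2, C4 sp2, C5 sp3, C6 sp3, C7 sp3, C8 sp2, C9 sp2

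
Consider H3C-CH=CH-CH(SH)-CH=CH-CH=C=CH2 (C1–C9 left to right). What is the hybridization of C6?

C6 carries 3 σ bonds, plus one π bond, giving a steric number of 3, so it is sp2.

sp2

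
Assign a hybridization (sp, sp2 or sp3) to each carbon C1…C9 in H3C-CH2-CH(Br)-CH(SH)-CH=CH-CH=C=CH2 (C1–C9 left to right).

C1 sp3, C2 sp3, C3 sp3, C4 sp3, C5 sp2, C6 sp2, C7 sp2, C8 sp, C9 sp2

C1 — 4 σ bonds. Steric number 4, so sp3.
C2 carries 4 σ bonds, giving a steric number of 4, so it is sp3.
C3: 4 σ bonds; 4 regions of electron density → sp3.
C4 is sp3: 4 σ bonds, 4 electron-density regions.
C5 has 3 σ bonds, plus one π bond: steric number 3 → sp2.
C6 (3 σ bonds, plus one π bond) has steric number 3: sp2.
C7: 3 σ bonds, plus one π bond — 3 electron domains, sp2.
C8: 2 σ bonds, plus two π bonds; 2 regions of electron density → sp.
C9: 3 σ bonds, plus one π bond — 3 electron domains, sp2.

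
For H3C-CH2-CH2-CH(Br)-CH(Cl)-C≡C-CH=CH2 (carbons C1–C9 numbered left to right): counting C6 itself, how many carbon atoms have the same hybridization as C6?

C6 is sp (two π bonds).
C1: sp3
C2: sp3
C3: sp3
C4: sp3
C5: sp3
C6: sp ✓
C7: sp ✓
C8: sp2
C9: sp2
2 carbons are sp.

2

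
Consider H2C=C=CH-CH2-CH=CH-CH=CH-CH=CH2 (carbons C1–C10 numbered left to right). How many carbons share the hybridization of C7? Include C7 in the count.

C7 is sp2 (one π bond).
C1: sp2 ✓
C2: sp
C3: sp2 ✓
C4: sp3
C5: sp2 ✓
C6: sp2 ✓
C7: sp2 ✓
C8: sp2 ✓
C9: sp2 ✓
C10: sp2 ✓
8 carbons are sp2.

8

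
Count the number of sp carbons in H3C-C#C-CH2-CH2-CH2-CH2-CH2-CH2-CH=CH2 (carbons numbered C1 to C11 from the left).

2

C1: sp3
C2: sp ✓
C3: sp ✓
C4: sp3
C5: sp3
C6: sp3
C7: sp3
C8: sp3
C9: sp3
C10: sp2
C11: sp2
C2, C3 → 2 sp carbons.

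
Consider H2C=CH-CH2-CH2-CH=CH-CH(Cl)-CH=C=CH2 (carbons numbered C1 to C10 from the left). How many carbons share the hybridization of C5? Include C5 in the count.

C5 is sp2 (one π bond).
C1: sp2 ✓
C2: sp2 ✓
C3: sp3
C4: sp3
C5: sp2 ✓
C6: sp2 ✓
C7: sp3
C8: sp2 ✓
C9: sp
C10: sp2 ✓
6 carbons are sp2.

6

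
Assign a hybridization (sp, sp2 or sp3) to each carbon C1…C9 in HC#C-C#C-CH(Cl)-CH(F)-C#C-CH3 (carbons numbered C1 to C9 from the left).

C1 is sp: 2 σ bonds, plus two π bonds, 2 electron-density regions.
C2 — 2 σ bonds, plus two π bonds. Steric number 2, so sp.
C3: 2 σ bonds, plus two π bonds — 2 electron domains, sp.
C4 has 2 σ bonds, plus two π bonds: steric number 2 → sp.
C5 — 4 σ bonds. Steric number 4, so sp3.
C6 — 4 σ bonds. Steric number 4, so sp3.
C7 carries 2 σ bonds, plus two π bonds, giving a steric number of 2, so it is sp.
C8 is sp: 2 σ bonds, plus two π bonds, 2 electron-density regions.
C9 (4 σ bonds) has steric number 4: sp3.

C1 sp, C2 sp, C3 sp, C4 sp, C5 sp3, C6 sp3, C7 sp, C8 sp, C9 sp3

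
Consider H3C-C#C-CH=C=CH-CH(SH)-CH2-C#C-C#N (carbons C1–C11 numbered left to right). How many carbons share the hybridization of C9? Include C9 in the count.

6

C9 is sp (two π bonds).
C1: sp3
C2: sp ✓
C3: sp ✓
C4: sp2
C5: sp ✓
C6: sp2
C7: sp3
C8: sp3
C9: sp ✓
C10: sp ✓
C11: sp ✓
6 carbons are sp.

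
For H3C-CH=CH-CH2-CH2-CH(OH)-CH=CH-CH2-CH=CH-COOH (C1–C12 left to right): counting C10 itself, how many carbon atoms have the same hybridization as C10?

C10 is sp2 (one π bond).
C1: sp3
C2: sp2 ✓
C3: sp2 ✓
C4: sp3
C5: sp3
C6: sp3
C7: sp2 ✓
C8: sp2 ✓
C9: sp3
C10: sp2 ✓
C11: sp2 ✓
C12: sp2 ✓
7 carbons are sp2.

7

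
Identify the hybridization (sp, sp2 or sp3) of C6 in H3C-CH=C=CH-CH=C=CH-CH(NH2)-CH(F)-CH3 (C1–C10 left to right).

C6 has 2 σ bonds, plus two π bonds: steric number 2 → sp.

sp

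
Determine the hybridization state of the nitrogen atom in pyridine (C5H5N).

sp^2

N has two σ bonds and one lone pair in the ring plane (steric number 3 → sp2); its p orbital contributes one electron to the aromatic π system via the C=N double bond.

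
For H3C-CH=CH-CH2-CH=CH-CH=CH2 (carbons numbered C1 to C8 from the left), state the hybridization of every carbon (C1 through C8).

C1: 4 σ bonds; 4 regions of electron density → sp3.
C2 carries 3 σ bonds, plus one π bond, giving a steric number of 3, so it is sp2.
C3: 3 σ bonds, plus one π bond; 3 regions of electron density → sp2.
C4 — 4 σ bonds. Steric number 4, so sp3.
C5: 3 σ bonds, plus one π bond — 3 electron domains, sp2.
C6 has 3 σ bonds, plus one π bond: steric number 3 → sp2.
C7 has 3 σ bonds, plus one π bond: steric number 3 → sp2.
C8 (3 σ bonds, plus one π bond) has steric number 3: sp2.

C1 sp3, C2 sp2, C3 sp2, C4 sp3, C5 sp2, C6 sp2, C7 sp2, C8 sp2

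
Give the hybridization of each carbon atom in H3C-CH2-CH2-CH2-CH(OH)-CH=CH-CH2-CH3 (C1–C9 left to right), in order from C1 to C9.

C1 sp3, C2 sp3, C3 sp3, C4 sp3, C5 sp3, C6 sp2, C7 sp2, C8 sp3, C9 sp3

C1 carries 4 σ bonds, giving a steric number of 4, so it is sp3.
C2 carries 4 σ bonds, giving a steric number of 4, so it is sp3.
C3 carries 4 σ bonds, giving a steric number of 4, so it is sp3.
C4 has 4 σ bonds: steric number 4 → sp3.
C5 is sp3: 4 σ bonds, 4 electron-density regions.
C6 is sp2: 3 σ bonds, plus one π bond, 3 electron-density regions.
C7 carries 3 σ bonds, plus one π bond, giving a steric number of 3, so it is sp2.
C8: 4 σ bonds — 4 electron domains, sp3.
C9 is sp3: 4 σ bonds, 4 electron-density regions.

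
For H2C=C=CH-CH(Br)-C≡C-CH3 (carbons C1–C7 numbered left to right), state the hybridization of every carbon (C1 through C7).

C1 sp2, C2 sp, C3 sp2, C4 sp3, C5 sp, C6 sp, C7 sp3

C1: 3 σ bonds, plus one π bond — 3 electron domains, sp2.
C2 is sp: 2 σ bonds, plus two π bonds, 2 electron-density regions.
C3 is sp2: 3 σ bonds, plus one π bond, 3 electron-density regions.
C4 — 4 σ bonds. Steric number 4, so sp3.
C5 (2 σ bonds, plus two π bonds) has steric number 2: sp.
C6: 2 σ bonds, plus two π bonds; 2 regions of electron density → sp.
C7 carries 4 σ bonds, giving a steric number of 4, so it is sp3.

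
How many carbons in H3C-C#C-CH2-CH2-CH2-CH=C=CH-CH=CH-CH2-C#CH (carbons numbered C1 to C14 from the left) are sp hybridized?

5

C1: sp3
C2: sp ✓
C3: sp ✓
C4: sp3
C5: sp3
C6: sp3
C7: sp2
C8: sp ✓
C9: sp2
C10: sp2
C11: sp2
C12: sp3
C13: sp ✓
C14: sp ✓
C2, C3, C8, C13, C14 → 5 sp carbons.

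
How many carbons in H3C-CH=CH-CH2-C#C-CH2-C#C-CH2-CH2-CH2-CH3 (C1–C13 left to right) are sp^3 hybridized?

C1: sp3 ✓
C2: sp2
C3: sp2
C4: sp3 ✓
C5: sp
C6: sp
C7: sp3 ✓
C8: sp
C9: sp
C10: sp3 ✓
C11: sp3 ✓
C12: sp3 ✓
C13: sp3 ✓
C1, C4, C7, C10, C11, C12, C13 → 7 sp3 carbons.

7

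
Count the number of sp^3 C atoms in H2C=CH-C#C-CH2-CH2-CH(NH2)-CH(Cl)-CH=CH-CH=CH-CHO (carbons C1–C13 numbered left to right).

C1: sp2
C2: sp2
C3: sp
C4: sp
C5: sp3 ✓
C6: sp3 ✓
C7: sp3 ✓
C8: sp3 ✓
C9: sp2
C10: sp2
C11: sp2
C12: sp2
C13: sp2
C5, C6, C7, C8 → 4 sp3 carbons.

4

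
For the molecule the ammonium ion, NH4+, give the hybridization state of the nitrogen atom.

sp³

Four σ bonds, no lone pair → sp3, tetrahedral.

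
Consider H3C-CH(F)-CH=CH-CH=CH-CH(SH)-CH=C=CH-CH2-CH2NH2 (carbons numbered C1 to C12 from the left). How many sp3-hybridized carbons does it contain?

C1: sp3 ✓
C2: sp3 ✓
C3: sp2
C4: sp2
C5: sp2
C6: sp2
C7: sp3 ✓
C8: sp2
C9: sp
C10: sp2
C11: sp3 ✓
C12: sp3 ✓
C1, C2, C7, C11, C12 → 5 sp3 carbons.

5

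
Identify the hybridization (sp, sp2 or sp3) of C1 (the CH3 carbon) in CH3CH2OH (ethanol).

sp3

C1 (the CH3 carbon) is sp3: 4 σ bonds, 4 electron-density regions.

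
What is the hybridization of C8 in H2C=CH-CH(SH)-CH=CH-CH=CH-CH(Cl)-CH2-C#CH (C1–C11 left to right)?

C8 carries 4 σ bonds, giving a steric number of 4, so it is sp3.

sp3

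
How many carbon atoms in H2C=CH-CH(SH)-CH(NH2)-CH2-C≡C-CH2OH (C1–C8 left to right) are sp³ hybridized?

C1: sp2
C2: sp2
C3: sp3 ✓
C4: sp3 ✓
C5: sp3 ✓
C6: sp
C7: sp
C8: sp3 ✓
C3, C4, C5, C8 → 4 sp3 carbons.

4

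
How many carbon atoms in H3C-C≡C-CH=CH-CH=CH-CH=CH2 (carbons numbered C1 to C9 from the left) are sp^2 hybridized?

C1: sp3
C2: sp
C3: sp
C4: sp2 ✓
C5: sp2 ✓
C6: sp2 ✓
C7: sp2 ✓
C8: sp2 ✓
C9: sp2 ✓
C4, C5, C6, C7, C8, C9 → 6 sp2 carbons.

6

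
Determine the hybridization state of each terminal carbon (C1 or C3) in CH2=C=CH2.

Each terminal carbon (C1 or C3) — 3 σ bonds, plus one π bond. Steric number 3, so sp2.

sp²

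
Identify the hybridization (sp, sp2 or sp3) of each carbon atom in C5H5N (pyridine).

Each carbon atom carries 3 σ bonds, plus one π bond, giving a steric number of 3, so it is sp2.

sp^2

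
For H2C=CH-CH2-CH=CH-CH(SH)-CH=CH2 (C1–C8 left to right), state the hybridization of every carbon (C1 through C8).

C1 has 3 σ bonds, plus one π bond: steric number 3 → sp2.
C2: 3 σ bonds, plus one π bond — 3 electron domains, sp2.
C3: 4 σ bonds; 4 regions of electron density → sp3.
C4 carries 3 σ bonds, plus one π bond, giving a steric number of 3, so it is sp2.
C5 — 3 σ bonds, plus one π bond. Steric number 3, so sp2.
C6: 4 σ bonds; 4 regions of electron density → sp3.
C7 — 3 σ bonds, plus one π bond. Steric number 3, so sp2.
C8 carries 3 σ bonds, plus one π bond, giving a steric number of 3, so it is sp2.

C1 sp2, C2 sp2, C3 sp3, C4 sp2, C5 sp2, C6 sp3, C7 sp2, C8 sp2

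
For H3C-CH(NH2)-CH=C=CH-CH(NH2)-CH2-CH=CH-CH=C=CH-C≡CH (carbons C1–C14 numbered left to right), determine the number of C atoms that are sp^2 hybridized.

C1: sp3
C2: sp3
C3: sp2 ✓
C4: sp
C5: sp2 ✓
C6: sp3
C7: sp3
C8: sp2 ✓
C9: sp2 ✓
C10: sp2 ✓
C11: sp
C12: sp2 ✓
C13: sp
C14: sp
C3, C5, C8, C9, C10, C12 → 6 sp2 carbons.

6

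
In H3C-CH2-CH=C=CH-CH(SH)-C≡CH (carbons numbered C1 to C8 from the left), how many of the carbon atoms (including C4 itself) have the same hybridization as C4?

C4 is sp (two π bonds).
C1: sp3
C2: sp3
C3: sp2
C4: sp ✓
C5: sp2
C6: sp3
C7: sp ✓
C8: sp ✓
3 carbons are sp.

3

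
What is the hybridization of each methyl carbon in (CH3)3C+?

sp³

Each methyl carbon is sp3: 4 σ bonds, 4 electron-density regions.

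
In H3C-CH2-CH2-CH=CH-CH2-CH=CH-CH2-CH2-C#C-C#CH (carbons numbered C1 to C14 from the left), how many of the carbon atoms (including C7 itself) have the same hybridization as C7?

4

C7 is sp2 (one π bond).
C1: sp3
C2: sp3
C3: sp3
C4: sp2 ✓
C5: sp2 ✓
C6: sp3
C7: sp2 ✓
C8: sp2 ✓
C9: sp3
C10: sp3
C11: sp
C12: sp
C13: sp
C14: sp
4 carbons are sp2.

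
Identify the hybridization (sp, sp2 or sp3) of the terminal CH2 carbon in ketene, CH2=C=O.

The terminal CH2 carbon carries 3 σ bonds, plus one π bond, giving a steric number of 3, so it is sp2.

sp2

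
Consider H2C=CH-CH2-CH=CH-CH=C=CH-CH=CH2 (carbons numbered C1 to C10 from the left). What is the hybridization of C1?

C1 carries 3 σ bonds, plus one π bond, giving a steric number of 3, so it is sp2.

sp²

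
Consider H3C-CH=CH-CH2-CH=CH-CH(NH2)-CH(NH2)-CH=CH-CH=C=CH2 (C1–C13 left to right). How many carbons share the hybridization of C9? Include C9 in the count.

C9 is sp2 (one π bond).
C1: sp3
C2: sp2 ✓
C3: sp2 ✓
C4: sp3
C5: sp2 ✓
C6: sp2 ✓
C7: sp3
C8: sp3
C9: sp2 ✓
C10: sp2 ✓
C11: sp2 ✓
C12: sp
C13: sp2 ✓
8 carbons are sp2.

8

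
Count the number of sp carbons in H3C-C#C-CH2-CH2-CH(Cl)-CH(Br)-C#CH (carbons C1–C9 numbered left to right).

4

C1: sp3
C2: sp ✓
C3: sp ✓
C4: sp3
C5: sp3
C6: sp3
C7: sp3
C8: sp ✓
C9: sp ✓
C2, C3, C8, C9 → 4 sp carbons.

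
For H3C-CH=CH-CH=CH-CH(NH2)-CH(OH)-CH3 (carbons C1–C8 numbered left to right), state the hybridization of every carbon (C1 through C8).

C1 sp3, C2 sp2, C3 sp2, C4 sp2, C5 sp2, C6 sp3, C7 sp3, C8 sp3

C1 — 4 σ bonds. Steric number 4, so sp3.
C2 (3 σ bonds, plus one π bond) has steric number 3: sp2.
C3 has 3 σ bonds, plus one π bond: steric number 3 → sp2.
C4 has 3 σ bonds, plus one π bond: steric number 3 → sp2.
C5 is sp2: 3 σ bonds, plus one π bond, 3 electron-density regions.
C6 has 4 σ bonds: steric number 4 → sp3.
C7 is sp3: 4 σ bonds, 4 electron-density regions.
C8: 4 σ bonds; 4 regions of electron density → sp3.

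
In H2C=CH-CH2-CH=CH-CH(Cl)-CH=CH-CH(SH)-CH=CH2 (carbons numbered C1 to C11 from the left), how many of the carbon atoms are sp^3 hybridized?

3

C1: sp2
C2: sp2
C3: sp3 ✓
C4: sp2
C5: sp2
C6: sp3 ✓
C7: sp2
C8: sp2
C9: sp3 ✓
C10: sp2
C11: sp2
C3, C6, C9 → 3 sp3 carbons.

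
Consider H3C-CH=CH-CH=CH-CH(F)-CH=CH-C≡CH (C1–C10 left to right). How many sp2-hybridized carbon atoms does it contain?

C1: sp3
C2: sp2 ✓
C3: sp2 ✓
C4: sp2 ✓
C5: sp2 ✓
C6: sp3
C7: sp2 ✓
C8: sp2 ✓
C9: sp
C10: sp
C2, C3, C4, C5, C7, C8 → 6 sp2 carbons.

6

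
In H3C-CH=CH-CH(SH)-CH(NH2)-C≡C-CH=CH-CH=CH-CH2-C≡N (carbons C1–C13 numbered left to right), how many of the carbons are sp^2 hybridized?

6

C1: sp3
C2: sp2 ✓
C3: sp2 ✓
C4: sp3
C5: sp3
C6: sp
C7: sp
C8: sp2 ✓
C9: sp2 ✓
C10: sp2 ✓
C11: sp2 ✓
C12: sp3
C13: sp
C2, C3, C8, C9, C10, C11 → 6 sp2 carbons.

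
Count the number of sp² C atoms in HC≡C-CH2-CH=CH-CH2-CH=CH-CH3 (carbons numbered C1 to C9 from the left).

C1: sp
C2: sp
C3: sp3
C4: sp2 ✓
C5: sp2 ✓
C6: sp3
C7: sp2 ✓
C8: sp2 ✓
C9: sp3
C4, C5, C7, C8 → 4 sp2 carbons.

4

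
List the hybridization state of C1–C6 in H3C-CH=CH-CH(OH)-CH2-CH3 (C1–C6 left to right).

C1: 4 σ bonds — 4 electron domains, sp3.
C2 has 3 σ bonds, plus one π bond: steric number 3 → sp2.
C3 has 3 σ bonds, plus one π bond: steric number 3 → sp2.
C4 (4 σ bonds) has steric number 4: sp3.
C5 has 4 σ bonds: steric number 4 → sp3.
C6 (4 σ bonds) has steric number 4: sp3.

C1 sp3, C2 sp2, C3 sp2, C4 sp3, C5 sp3, C6 sp3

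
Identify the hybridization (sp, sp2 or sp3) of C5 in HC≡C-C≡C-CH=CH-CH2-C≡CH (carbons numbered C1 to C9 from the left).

C5 (3 σ bonds, plus one π bond) has steric number 3: sp2.

sp2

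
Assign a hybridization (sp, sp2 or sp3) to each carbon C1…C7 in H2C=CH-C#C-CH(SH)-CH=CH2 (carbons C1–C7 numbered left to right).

C1: 3 σ bonds, plus one π bond — 3 electron domains, sp2.
C2 is sp2: 3 σ bonds, plus one π bond, 3 electron-density regions.
C3 — 2 σ bonds, plus two π bonds. Steric number 2, so sp.
C4 — 2 σ bonds, plus two π bonds. Steric number 2, so sp.
C5 (4 σ bonds) has steric number 4: sp3.
C6 is sp2: 3 σ bonds, plus one π bond, 3 electron-density regions.
C7 — 3 σ bonds, plus one π bond. Steric number 3, so sp2.

C1 sp2, C2 sp2, C3 sp, C4 sp, C5 sp3, C6 sp2, C7 sp2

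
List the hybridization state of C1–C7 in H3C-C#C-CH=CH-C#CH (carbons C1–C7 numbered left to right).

C1 (4 σ bonds) has steric number 4: sp3.
C2: 2 σ bonds, plus two π bonds — 2 electron domains, sp.
C3: 2 σ bonds, plus two π bonds — 2 electron domains, sp.
C4: 3 σ bonds, plus one π bond; 3 regions of electron density → sp2.
C5 is sp2: 3 σ bonds, plus one π bond, 3 electron-density regions.
C6: 2 σ bonds, plus two π bonds — 2 electron domains, sp.
C7: 2 σ bonds, plus two π bonds; 2 regions of electron density → sp.

C1 sp3, C2 sp, C3 sp, C4 sp2, C5 sp2, C6 sp, C7 sp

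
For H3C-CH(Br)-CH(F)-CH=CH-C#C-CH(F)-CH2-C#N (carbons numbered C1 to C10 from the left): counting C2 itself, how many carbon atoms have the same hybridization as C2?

5

C2 is sp3 (only σ bonds).
C1: sp3 ✓
C2: sp3 ✓
C3: sp3 ✓
C4: sp2
C5: sp2
C6: sp
C7: sp
C8: sp3 ✓
C9: sp3 ✓
C10: sp
5 carbons are sp3.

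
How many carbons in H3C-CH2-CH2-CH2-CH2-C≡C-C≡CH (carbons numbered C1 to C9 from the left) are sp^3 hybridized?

C1: sp3 ✓
C2: sp3 ✓
C3: sp3 ✓
C4: sp3 ✓
C5: sp3 ✓
C6: sp
C7: sp
C8: sp
C9: sp
C1, C2, C3, C4, C5 → 5 sp3 carbons.

5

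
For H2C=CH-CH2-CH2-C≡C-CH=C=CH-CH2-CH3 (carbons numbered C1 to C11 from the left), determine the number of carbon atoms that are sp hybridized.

3

C1: sp2
C2: sp2
C3: sp3
C4: sp3
C5: sp ✓
C6: sp ✓
C7: sp2
C8: sp ✓
C9: sp2
C10: sp3
C11: sp3
C5, C6, C8 → 3 sp carbons.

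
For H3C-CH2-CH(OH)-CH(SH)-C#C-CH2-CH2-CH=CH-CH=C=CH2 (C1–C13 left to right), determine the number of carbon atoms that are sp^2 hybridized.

C1: sp3
C2: sp3
C3: sp3
C4: sp3
C5: sp
C6: sp
C7: sp3
C8: sp3
C9: sp2 ✓
C10: sp2 ✓
C11: sp2 ✓
C12: sp
C13: sp2 ✓
C9, C10, C11, C13 → 4 sp2 carbons.

4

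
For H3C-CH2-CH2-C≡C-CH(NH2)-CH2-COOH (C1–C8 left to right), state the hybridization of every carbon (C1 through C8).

C1: 4 σ bonds — 4 electron domains, sp3.
C2 is sp3: 4 σ bonds, 4 electron-density regions.
C3 — 4 σ bonds. Steric number 4, so sp3.
C4 — 2 σ bonds, plus two π bonds. Steric number 2, so sp.
C5: 2 σ bonds, plus two π bonds — 2 electron domains, sp.
C6 has 4 σ bonds: steric number 4 → sp3.
C7 — 4 σ bonds. Steric number 4, so sp3.
C8 (3 σ bonds, plus one π bond) has steric number 3: sp2.

C1 sp3, C2 sp3, C3 sp3, C4 sp, C5 sp, C6 sp3, C7 sp3, C8 sp2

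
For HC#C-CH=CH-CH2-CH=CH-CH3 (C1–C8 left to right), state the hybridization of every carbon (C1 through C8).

C1 sp, C2 sp, C3 sp2, C4 sp2, C5 sp3, C6 sp2, C7 sp2, C8 sp3

C1 is sp: 2 σ bonds, plus two π bonds, 2 electron-density regions.
C2: 2 σ bonds, plus two π bonds; 2 regions of electron density → sp.
C3 — 3 σ bonds, plus one π bond. Steric number 3, so sp2.
C4 — 3 σ bonds, plus one π bond. Steric number 3, so sp2.
C5 (4 σ bonds) has steric number 4: sp3.
C6: 3 σ bonds, plus one π bond — 3 electron domains, sp2.
C7 is sp2: 3 σ bonds, plus one π bond, 3 electron-density regions.
C8 (4 σ bonds) has steric number 4: sp3.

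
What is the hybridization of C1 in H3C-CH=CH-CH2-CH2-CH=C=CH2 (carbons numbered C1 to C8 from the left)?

sp3

C1: 4 σ bonds; 4 regions of electron density → sp3.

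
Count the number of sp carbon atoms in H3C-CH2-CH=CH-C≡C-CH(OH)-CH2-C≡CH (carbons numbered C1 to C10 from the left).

4

C1: sp3
C2: sp3
C3: sp2
C4: sp2
C5: sp ✓
C6: sp ✓
C7: sp3
C8: sp3
C9: sp ✓
C10: sp ✓
C5, C6, C9, C10 → 4 sp carbons.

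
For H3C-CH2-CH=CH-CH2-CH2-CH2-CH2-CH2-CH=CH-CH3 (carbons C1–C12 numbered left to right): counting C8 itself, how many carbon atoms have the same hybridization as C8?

8

C8 is sp3 (only σ bonds).
C1: sp3 ✓
C2: sp3 ✓
C3: sp2
C4: sp2
C5: sp3 ✓
C6: sp3 ✓
C7: sp3 ✓
C8: sp3 ✓
C9: sp3 ✓
C10: sp2
C11: sp2
C12: sp3 ✓
8 carbons are sp3.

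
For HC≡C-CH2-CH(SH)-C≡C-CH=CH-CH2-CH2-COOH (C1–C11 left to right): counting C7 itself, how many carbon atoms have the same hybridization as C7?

3

C7 is sp2 (one π bond).
C1: sp
C2: sp
C3: sp3
C4: sp3
C5: sp
C6: sp
C7: sp2 ✓
C8: sp2 ✓
C9: sp3
C10: sp3
C11: sp2 ✓
3 carbons are sp2.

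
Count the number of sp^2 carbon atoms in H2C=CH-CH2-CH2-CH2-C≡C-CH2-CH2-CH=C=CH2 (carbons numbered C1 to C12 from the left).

4

C1: sp2 ✓
C2: sp2 ✓
C3: sp3
C4: sp3
C5: sp3
C6: sp
C7: sp
C8: sp3
C9: sp3
C10: sp2 ✓
C11: sp
C12: sp2 ✓
C1, C2, C10, C12 → 4 sp2 carbons.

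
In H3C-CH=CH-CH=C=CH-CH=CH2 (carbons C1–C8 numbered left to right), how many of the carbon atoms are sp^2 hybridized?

C1: sp3
C2: sp2 ✓
C3: sp2 ✓
C4: sp2 ✓
C5: sp
C6: sp2 ✓
C7: sp2 ✓
C8: sp2 ✓
C2, C3, C4, C6, C7, C8 → 6 sp2 carbons.

6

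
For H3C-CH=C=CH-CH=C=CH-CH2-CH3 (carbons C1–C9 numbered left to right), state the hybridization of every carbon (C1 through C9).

C1 sp3, C2 sp2, C3 sp, C4 sp2, C5 sp2, C6 sp, C7 sp2, C8 sp3, C9 sp3

C1 carries 4 σ bonds, giving a steric number of 4, so it is sp3.
C2 carries 3 σ bonds, plus one π bond, giving a steric number of 3, so it is sp2.
C3 — 2 σ bonds, plus two π bonds. Steric number 2, so sp.
C4 has 3 σ bonds, plus one π bond: steric number 3 → sp2.
C5 carries 3 σ bonds, plus one π bond, giving a steric number of 3, so it is sp2.
C6: 2 σ bonds, plus two π bonds; 2 regions of electron density → sp.
C7 (3 σ bonds, plus one π bond) has steric number 3: sp2.
C8 carries 4 σ bonds, giving a steric number of 4, so it is sp3.
C9 has 4 σ bonds: steric number 4 → sp3.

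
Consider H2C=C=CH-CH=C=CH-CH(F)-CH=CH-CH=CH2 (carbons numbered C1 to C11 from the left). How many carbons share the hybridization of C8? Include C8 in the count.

C8 is sp2 (one π bond).
C1: sp2 ✓
C2: sp
C3: sp2 ✓
C4: sp2 ✓
C5: sp
C6: sp2 ✓
C7: sp3
C8: sp2 ✓
C9: sp2 ✓
C10: sp2 ✓
C11: sp2 ✓
8 carbons are sp2.

8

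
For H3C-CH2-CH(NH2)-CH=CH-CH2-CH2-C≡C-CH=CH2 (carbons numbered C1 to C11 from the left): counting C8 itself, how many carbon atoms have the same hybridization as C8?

C8 is sp (two π bonds).
C1: sp3
C2: sp3
C3: sp3
C4: sp2
C5: sp2
C6: sp3
C7: sp3
C8: sp ✓
C9: sp ✓
C10: sp2
C11: sp2
2 carbons are sp.

2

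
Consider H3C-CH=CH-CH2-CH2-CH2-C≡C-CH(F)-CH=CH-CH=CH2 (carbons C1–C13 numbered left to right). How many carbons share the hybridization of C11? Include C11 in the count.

6

C11 is sp2 (one π bond).
C1: sp3
C2: sp2 ✓
C3: sp2 ✓
C4: sp3
C5: sp3
C6: sp3
C7: sp
C8: sp
C9: sp3
C10: sp2 ✓
C11: sp2 ✓
C12: sp2 ✓
C13: sp2 ✓
6 carbons are sp2.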